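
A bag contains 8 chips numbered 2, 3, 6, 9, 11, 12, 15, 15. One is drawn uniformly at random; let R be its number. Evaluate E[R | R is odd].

P(R is odd) = 5/8.
Σ over the event: 3·1/8 + 9·1/8 + 11·1/8 + 15·1/4 = 53/8.
E[R | R is odd] = (53/8) / (5/8) = 53/5.

53/5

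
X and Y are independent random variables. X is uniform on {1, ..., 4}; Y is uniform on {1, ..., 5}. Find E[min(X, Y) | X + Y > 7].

11/3

Outcomes with X + Y > 7: (3,5), (4,4), (4,5), each with probability 1/20.
E[min(X, Y) | X + Y > 7] = (3 + 4 + 4) / 3 = 11/3.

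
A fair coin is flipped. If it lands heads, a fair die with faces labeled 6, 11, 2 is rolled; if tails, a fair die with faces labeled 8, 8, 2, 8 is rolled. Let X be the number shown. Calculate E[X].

E[X | heads] = (6+11+2)/3 = 19/3.
E[X | tails] = (8+8+2+8)/4 = 13/2.
By the law of total expectation,
E[X] = (1/2)·(19/3) + (1/2)·(13/2) = 77/12.

77/12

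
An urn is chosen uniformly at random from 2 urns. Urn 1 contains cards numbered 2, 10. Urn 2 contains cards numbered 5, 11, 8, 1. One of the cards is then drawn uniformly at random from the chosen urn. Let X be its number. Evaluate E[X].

E[X | urn 1] = (2+10)/2 = 6.
E[X | urn 2] = (5+11+8+1)/4 = 25/4.
By the law of total expectation,
E[X] = (1/2)·(6) + (1/2)·(25/4) = 49/8.

49/8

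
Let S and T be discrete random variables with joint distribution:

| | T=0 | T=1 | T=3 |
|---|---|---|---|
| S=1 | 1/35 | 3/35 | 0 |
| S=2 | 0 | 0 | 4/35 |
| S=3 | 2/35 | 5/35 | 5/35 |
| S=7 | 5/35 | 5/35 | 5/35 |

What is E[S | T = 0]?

P(T = 0) = 8/35.
Σ S·P over the event = 1·(1/35) + 3·(2/35) + 7·(5/35) = 6/5.
E[S | T = 0] = (6/5) / (8/35) = 21/4.

21/4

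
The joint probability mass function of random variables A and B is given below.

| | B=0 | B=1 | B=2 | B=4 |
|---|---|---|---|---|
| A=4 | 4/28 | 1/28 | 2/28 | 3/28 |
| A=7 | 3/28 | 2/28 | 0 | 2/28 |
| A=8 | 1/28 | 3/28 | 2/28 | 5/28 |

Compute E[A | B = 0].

45/8

P(B = 0) = 2/7.
Σ A·P over the event = 4·(4/28) + 7·(3/28) + 8·(1/28) = 45/28.
E[A | B = 0] = (45/28) / (2/7) = 45/8.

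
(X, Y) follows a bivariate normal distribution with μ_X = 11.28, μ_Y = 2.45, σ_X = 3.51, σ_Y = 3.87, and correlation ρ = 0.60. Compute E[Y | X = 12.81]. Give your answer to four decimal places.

E[Y | X=x] = μ_Y + ρ(σ_Y/σ_X)(x − μ_X) for jointly normal variables.
E[Y | X=12.81] = 2.45 + (0.60)·(3.87/3.51)·(12.81 − (11.28)) = 2.45 + (0.66154)·(1.53) = 3.4622.

3.4622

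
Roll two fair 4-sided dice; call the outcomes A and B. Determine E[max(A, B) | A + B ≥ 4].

45/13

P(A + B ≥ 4) = 13/16.
Summing max(A,B)·P(x,y) over outcomes with A + B ≥ 4 gives 45/16.
E[max(A, B) | A + B ≥ 4] = (45/16) / (13/16) = 45/13.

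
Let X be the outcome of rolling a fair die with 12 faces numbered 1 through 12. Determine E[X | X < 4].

2

Given X < 4, X is equally likely to be any of {1, 2, 3}.
E[X | X < 4] = (1 + 2 + 3) / 3 = 2.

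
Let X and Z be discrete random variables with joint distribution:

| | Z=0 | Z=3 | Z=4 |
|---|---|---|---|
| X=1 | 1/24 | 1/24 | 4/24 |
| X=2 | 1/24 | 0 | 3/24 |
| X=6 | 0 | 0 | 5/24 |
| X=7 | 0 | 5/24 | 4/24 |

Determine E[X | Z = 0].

P(Z = 0) = 1/12.
Σ X·P over the event = 1·(1/24) + 2·(1/24) = 1/8.
E[X | Z = 0] = (1/8) / (1/12) = 3/2.

3/2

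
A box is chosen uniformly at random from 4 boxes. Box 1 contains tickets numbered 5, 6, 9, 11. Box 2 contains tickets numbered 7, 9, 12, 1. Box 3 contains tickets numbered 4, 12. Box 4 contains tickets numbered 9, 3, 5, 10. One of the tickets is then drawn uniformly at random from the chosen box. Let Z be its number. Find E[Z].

119/16

E[Z | box 1] = (5+6+9+11)/4 = 31/4.
E[Z | box 2] = (7+9+12+1)/4 = 29/4.
E[Z | box 3] = (4+12)/2 = 8.
E[Z | box 4] = (9+3+5+10)/4 = 27/4.
E[Z] = (1/4)·(31/4) + (1/4)·(29/4) + (1/4)·(8) + (1/4)·(27/4) = 119/16.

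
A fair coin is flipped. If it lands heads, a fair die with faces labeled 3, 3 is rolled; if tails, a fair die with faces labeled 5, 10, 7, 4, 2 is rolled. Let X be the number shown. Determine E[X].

43/10

E[X | heads] = (3+3)/2 = 3.
E[X | tails] = (5+10+7+4+2)/5 = 28/5.
E[X] = (1/2)·(3) + (1/2)·(28/5) = 43/10.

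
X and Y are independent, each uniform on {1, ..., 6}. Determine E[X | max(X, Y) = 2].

5/3

P(max(X, Y) = 2) = 1/12.
Summing X·P(x,y) over outcomes with max(X, Y) = 2 gives 5/36.
E[X | max(X, Y) = 2] = (5/36) / (1/12) = 5/3.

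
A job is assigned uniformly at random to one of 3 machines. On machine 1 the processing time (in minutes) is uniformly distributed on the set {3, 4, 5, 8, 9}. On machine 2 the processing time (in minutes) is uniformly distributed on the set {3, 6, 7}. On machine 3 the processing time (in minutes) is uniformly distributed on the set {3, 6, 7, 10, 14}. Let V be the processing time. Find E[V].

E[V | machine 1] = (3+4+5+8+9)/5 = 29/5.
E[V | machine 2] = (3+6+7)/3 = 16/3.
E[V | machine 3] = (3+6+7+10+14)/5 = 8.
By the law of total expectation,
E[V] = (1/3)·(29/5) + (1/3)·(16/3) + (1/3)·(8) = 287/45.

287/45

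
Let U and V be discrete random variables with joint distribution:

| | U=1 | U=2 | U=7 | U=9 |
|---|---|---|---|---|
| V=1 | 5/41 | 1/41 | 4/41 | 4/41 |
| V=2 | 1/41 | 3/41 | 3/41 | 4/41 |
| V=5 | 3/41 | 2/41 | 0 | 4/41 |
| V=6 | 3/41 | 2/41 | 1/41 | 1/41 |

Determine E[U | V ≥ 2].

130/27

P(V ≥ 2) = 27/41.
Summing U·P(U=x,V=y) over the conditioning event gives 130/41.
E[U | V ≥ 2] = (130/41) / (27/41) = 130/27.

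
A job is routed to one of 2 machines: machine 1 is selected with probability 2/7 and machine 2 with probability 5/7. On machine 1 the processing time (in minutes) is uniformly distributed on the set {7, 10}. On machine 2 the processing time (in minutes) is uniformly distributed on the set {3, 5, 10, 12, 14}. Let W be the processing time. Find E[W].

E[W | machine 1] = (7+10)/2 = 17/2.
E[W | machine 2] = (3+5+10+12+14)/5 = 44/5.
E[W] = (2/7)·(17/2) + (5/7)·(44/5) = 61/7.

61/7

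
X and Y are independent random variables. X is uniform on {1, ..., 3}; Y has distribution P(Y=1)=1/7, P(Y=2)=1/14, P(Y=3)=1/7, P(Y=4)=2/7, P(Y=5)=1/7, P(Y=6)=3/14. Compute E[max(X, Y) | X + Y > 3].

161/37

P(X + Y > 3) = 37/42.
Summing max(X,Y)·P(x,y) over outcomes with X + Y > 3 gives 23/6.
E[max(X, Y) | X + Y > 3] = (23/6) / (37/42) = 161/37.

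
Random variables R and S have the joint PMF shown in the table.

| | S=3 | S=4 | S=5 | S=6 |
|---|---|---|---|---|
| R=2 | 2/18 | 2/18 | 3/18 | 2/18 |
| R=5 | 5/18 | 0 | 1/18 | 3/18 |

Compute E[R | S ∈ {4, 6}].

P(S ∈ {4, 6}) = 7/18.
Σ R·P over the event = 2·(2/18) + 2·(2/18) + 5·(3/18) = 23/18.
E[R | S ∈ {4, 6}] = (23/18) / (7/18) = 23/7.

23/7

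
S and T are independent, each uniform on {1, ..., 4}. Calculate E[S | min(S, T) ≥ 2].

Outcomes with min(S, T) ≥ 2: (2,2), (2,3), (2,4), (3,2), (3,3), (3,4), (4,2), (4,3), (4,4), each with probability 1/16.
E[S | min(S, T) ≥ 2] = (2 + 2 + 2 + 3 + 3 + 3 + 4 + 4 + 4) / 9 = 3.

3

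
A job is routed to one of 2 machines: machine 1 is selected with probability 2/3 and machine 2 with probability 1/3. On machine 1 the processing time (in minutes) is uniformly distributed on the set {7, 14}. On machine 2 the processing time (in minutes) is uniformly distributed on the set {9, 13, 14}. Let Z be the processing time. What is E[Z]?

E[Z | machine 1] = (7+14)/2 = 21/2.
E[Z | machine 2] = (9+13+14)/3 = 12.
By the law of total expectation,
E[Z] = (2/3)·(21/2) + (1/3)·(12) = 11.

11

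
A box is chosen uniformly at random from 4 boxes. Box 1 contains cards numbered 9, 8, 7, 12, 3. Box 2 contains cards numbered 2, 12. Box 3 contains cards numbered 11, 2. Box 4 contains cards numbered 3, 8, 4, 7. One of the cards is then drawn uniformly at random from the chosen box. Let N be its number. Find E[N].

67/10

E[N | box 1] = (9+8+7+12+3)/5 = 39/5.
E[N | box 2] = (2+12)/2 = 7.
E[N | box 3] = (11+2)/2 = 13/2.
E[N | box 4] = (3+8+4+7)/4 = 11/2.
By the law of total expectation,
E[N] = (1/4)·(39/5) + (1/4)·(7) + (1/4)·(13/2) + (1/4)·(11/2) = 67/10.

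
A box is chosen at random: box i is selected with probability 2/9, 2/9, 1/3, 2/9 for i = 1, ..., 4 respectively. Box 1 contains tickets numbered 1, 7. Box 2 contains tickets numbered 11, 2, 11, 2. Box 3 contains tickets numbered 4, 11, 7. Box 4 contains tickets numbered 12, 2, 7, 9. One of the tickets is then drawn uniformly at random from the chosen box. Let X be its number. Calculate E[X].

E[X | box 1] = (1+7)/2 = 4.
E[X | box 2] = (11+2+11+2)/4 = 13/2.
E[X | box 3] = (4+11+7)/3 = 22/3.
E[X | box 4] = (12+2+7+9)/4 = 15/2.
By the law of total expectation,
E[X] = (2/9)·(4) + (2/9)·(13/2) + (1/3)·(22/3) + (2/9)·(15/2) = 58/9.

58/9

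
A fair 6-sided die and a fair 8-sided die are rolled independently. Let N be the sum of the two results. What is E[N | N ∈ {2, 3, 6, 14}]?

P(N ∈ {2, 3, 6, 14}) = 3/16.
Σ over the event: 2·1/48 + 3·1/24 + 6·5/48 + 14·1/48 = 13/12.
E[N | N ∈ {2, 3, 6, 14}] = (13/12) / (3/16) = 52/9.

52/9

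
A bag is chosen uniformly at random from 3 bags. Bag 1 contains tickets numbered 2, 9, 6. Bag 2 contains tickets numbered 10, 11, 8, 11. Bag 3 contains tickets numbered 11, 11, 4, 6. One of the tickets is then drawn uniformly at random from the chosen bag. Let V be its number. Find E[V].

E[V | bag 1] = (2+9+6)/3 = 17/3.
E[V | bag 2] = (10+11+8+11)/4 = 10.
E[V | bag 3] = (11+11+4+6)/4 = 8.
By the law of total expectation,
E[V] = (1/3)·(17/3) + (1/3)·(10) + (1/3)·(8) = 71/9.

71/9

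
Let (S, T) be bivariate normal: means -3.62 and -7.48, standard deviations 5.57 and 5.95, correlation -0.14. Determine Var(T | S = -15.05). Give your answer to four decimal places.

34.7086

The conditional variance in a bivariate normal is σ_T²(1 − ρ²), independent of x.
Var(T | S=-15.05) = (5.95)²·(1 − (-0.14)²) = 35.4025·0.9804 = 34.7086.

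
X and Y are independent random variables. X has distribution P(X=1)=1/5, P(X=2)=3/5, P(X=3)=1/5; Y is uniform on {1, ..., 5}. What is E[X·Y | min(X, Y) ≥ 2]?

63/8

P(min(X, Y) ≥ 2) = 16/25.
Summing XY·P(x,y) over outcomes with min(X, Y) ≥ 2 gives 126/25.
E[X·Y | min(X, Y) ≥ 2] = (126/25) / (16/25) = 63/8.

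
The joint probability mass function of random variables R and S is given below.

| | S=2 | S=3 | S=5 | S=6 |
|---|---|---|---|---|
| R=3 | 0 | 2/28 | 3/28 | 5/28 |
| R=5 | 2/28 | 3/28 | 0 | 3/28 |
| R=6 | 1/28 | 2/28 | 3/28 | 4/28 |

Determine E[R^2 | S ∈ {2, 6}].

P(S ∈ {2, 6}) = 15/28.
Σ R^2·P over the event = 9·(5/28) + 25·(2/28) + 25·(3/28) + 36·(1/28) + 36·(4/28) = 25/2.
E[R^2 | S ∈ {2, 6}] = (25/2) / (15/28) = 70/3.

70/3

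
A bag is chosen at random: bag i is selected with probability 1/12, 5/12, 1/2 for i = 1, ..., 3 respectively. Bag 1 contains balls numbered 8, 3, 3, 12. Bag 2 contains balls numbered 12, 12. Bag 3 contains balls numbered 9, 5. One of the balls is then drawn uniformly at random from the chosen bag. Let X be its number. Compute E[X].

E[X | bag 1] = (8+3+3+12)/4 = 13/2.
E[X | bag 2] = (12+12)/2 = 12.
E[X | bag 3] = (9+5)/2 = 7.
E[X] = (1/12)·(13/2) + (5/12)·(12) + (1/2)·(7) = 217/24.

217/24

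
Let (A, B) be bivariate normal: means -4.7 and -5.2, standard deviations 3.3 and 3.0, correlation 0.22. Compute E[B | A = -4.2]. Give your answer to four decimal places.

For a bivariate normal, E[B | A=x] = μ_B + ρ·(σ_B/σ_A)·(x − μ_A).
E[B | A=-4.2] = -5.2 + (0.22)·(3.0/3.3)·(-4.2 − (-4.7)) = -5.2 + (0.2)·(0.5) = -5.1000.

-5.1000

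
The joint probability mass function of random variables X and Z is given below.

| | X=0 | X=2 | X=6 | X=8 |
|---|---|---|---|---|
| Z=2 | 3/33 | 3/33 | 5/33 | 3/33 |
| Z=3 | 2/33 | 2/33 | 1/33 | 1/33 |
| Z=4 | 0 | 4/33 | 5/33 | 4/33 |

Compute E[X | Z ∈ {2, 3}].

P(Z ∈ {2, 3}) = 20/33.
Σ X·P over the event = 0·(3/33) + 0·(2/33) + 2·(3/33) + 2·(2/33) + 6·(5/33) + 6·(1/33) + 8·(3/33) + 8·(1/33) = 26/11.
E[X | Z ∈ {2, 3}] = (26/11) / (20/33) = 39/10.

39/10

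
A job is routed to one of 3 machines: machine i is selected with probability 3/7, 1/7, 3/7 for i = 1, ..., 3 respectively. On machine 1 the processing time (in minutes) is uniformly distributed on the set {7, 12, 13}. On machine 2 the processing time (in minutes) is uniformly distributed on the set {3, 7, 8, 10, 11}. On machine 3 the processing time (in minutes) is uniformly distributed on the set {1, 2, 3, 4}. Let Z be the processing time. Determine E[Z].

E[Z | machine 1] = (7+12+13)/3 = 32/3.
E[Z | machine 2] = (3+7+8+10+11)/5 = 39/5.
E[Z | machine 3] = (1+2+3+4)/4 = 5/2.
By the law of total expectation,
E[Z] = (3/7)·(32/3) + (1/7)·(39/5) + (3/7)·(5/2) = 473/70.

473/70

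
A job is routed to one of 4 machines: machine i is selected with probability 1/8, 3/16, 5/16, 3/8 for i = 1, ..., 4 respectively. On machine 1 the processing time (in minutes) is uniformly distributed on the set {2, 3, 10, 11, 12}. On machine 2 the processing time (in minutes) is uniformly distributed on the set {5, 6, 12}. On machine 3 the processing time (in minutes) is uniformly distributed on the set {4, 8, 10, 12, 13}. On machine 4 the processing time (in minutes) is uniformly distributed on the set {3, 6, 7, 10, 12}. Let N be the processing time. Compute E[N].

327/40

E[N | machine 1] = (2+3+10+11+12)/5 = 38/5.
E[N | machine 2] = (5+6+12)/3 = 23/3.
E[N | machine 3] = (4+8+10+12+13)/5 = 47/5.
E[N | machine 4] = (3+6+7+10+12)/5 = 38/5.
E[N] = (1/8)·(38/5) + (3/16)·(23/3) + (5/16)·(47/5) + (3/8)·(38/5) = 327/40.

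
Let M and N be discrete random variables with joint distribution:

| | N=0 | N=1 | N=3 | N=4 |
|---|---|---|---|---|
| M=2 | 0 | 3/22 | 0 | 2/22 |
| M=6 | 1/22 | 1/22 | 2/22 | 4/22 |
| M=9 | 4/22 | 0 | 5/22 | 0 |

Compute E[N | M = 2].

P(M = 2) = 5/22.
Σ N·P over the event = 1·(3/22) + 4·(2/22) = 1/2.
E[N | M = 2] = (1/2) / (5/22) = 11/5.

11/5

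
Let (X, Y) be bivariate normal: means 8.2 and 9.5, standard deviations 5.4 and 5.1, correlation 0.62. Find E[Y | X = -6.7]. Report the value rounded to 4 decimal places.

For a bivariate normal, E[Y | X=x] = μ_Y + ρ·(σ_Y/σ_X)·(x − μ_X).
E[Y | X=-6.7] = 9.5 + (0.62)·(5.1/5.4)·(-6.7 − (8.2)) = 9.5 + (0.58556)·(-14.9) = 0.7752.

0.7752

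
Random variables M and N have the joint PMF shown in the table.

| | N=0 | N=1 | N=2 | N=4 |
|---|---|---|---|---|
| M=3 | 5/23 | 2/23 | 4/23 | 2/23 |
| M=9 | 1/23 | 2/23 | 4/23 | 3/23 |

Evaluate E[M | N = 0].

P(N = 0) = 6/23.
Σ M·P over the event = 3·(5/23) + 9·(1/23) = 24/23.
E[M | N = 0] = (24/23) / (6/23) = 4.

4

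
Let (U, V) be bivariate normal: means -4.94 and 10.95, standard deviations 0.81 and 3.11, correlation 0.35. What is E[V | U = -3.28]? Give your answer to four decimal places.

The regression of V on U has slope ρ·σ_V/σ_U and passes through (μ_U, μ_V).
E[V | U=-3.28] = 10.95 + (0.35)·(3.11/0.81)·(-3.28 − (-4.94)) = 10.95 + (1.34383)·(1.66) = 13.1808.

13.1808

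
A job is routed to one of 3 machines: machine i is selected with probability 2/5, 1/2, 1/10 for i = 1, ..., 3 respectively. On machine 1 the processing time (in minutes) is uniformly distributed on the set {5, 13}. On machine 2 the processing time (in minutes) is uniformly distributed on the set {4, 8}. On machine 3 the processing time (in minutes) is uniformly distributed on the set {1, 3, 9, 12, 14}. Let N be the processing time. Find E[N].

E[N | machine 1] = (5+13)/2 = 9.
E[N | machine 2] = (4+8)/2 = 6.
E[N | machine 3] = (1+3+9+12+14)/5 = 39/5.
E[N] = (2/5)·(9) + (1/2)·(6) + (1/10)·(39/5) = 369/50.

369/50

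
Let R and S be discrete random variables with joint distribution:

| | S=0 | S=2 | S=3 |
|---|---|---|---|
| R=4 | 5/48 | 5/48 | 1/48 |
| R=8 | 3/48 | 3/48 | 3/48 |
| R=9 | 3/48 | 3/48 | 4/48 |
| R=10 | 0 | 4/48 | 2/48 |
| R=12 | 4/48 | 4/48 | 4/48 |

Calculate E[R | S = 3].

66/7

P(S = 3) = 7/24.
Σ R·P over the event = 4·(1/48) + 8·(3/48) + 9·(4/48) + 10·(2/48) + 12·(4/48) = 11/4.
E[R | S = 3] = (11/4) / (7/24) = 66/7.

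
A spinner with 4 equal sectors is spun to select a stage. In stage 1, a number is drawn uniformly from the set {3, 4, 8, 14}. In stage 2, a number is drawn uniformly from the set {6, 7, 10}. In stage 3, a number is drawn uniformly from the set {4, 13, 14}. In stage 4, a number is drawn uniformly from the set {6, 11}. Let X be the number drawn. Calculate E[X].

E[X | stage 1] = (3+4+8+14)/4 = 29/4.
E[X | stage 2] = (6+7+10)/3 = 23/3.
E[X | stage 3] = (4+13+14)/3 = 31/3.
E[X | stage 4] = (6+11)/2 = 17/2.
E[X] = (1/4)·(29/4) + (1/4)·(23/3) + (1/4)·(31/3) + (1/4)·(17/2) = 135/16.

135/16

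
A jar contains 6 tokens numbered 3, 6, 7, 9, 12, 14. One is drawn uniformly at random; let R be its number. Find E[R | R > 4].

48/5

P(R > 4) = 5/6.
Σ over the event: 6·1/6 + 7·1/6 + 9·1/6 + 12·1/6 + 14·1/6 = 8.
E[R | R > 4] = (8) / (5/6) = 48/5.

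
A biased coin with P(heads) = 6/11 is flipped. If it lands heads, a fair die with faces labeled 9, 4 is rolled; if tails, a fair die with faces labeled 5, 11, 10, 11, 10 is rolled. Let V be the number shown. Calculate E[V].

E[V | heads] = (9+4)/2 = 13/2.
E[V | tails] = (5+11+10+11+10)/5 = 47/5.
E[V] = (6/11)·(13/2) + (5/11)·(47/5) = 86/11.

86/11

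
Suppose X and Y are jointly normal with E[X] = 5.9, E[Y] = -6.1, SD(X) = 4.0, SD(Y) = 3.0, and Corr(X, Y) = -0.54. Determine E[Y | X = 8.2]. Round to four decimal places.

E[Y | X=x] = μ_Y + ρ(σ_Y/σ_X)(x − μ_X) for jointly normal variables.
E[Y | X=8.2] = -6.1 + (-0.54)·(3.0/4.0)·(8.2 − (5.9)) = -6.1 + (-0.405)·(2.3) = -7.0315.

-7.0315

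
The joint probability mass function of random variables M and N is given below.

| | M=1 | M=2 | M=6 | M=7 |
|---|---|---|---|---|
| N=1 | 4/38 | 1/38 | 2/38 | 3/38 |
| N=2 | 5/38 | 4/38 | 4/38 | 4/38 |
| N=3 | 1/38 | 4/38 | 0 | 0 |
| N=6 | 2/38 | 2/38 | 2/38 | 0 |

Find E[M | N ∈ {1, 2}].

104/27

P(N ∈ {1, 2}) = 27/38.
Σ M·P over the event = 1·(4/38) + 1·(5/38) + 2·(1/38) + 2·(4/38) + 6·(2/38) + 6·(4/38) + 7·(3/38) + 7·(4/38) = 52/19.
E[M | N ∈ {1, 2}] = (52/19) / (27/38) = 104/27.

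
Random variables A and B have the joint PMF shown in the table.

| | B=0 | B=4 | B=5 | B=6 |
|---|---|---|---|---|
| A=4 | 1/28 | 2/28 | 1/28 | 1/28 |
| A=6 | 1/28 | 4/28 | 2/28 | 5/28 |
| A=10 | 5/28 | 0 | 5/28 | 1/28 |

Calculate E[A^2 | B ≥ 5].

P(B ≥ 5) = 15/28.
Σ A^2·P over the event = 16·(1/28) + 16·(1/28) + 36·(2/28) + 36·(5/28) + 100·(5/28) + 100·(1/28) = 221/7.
E[A^2 | B ≥ 5] = (221/7) / (15/28) = 884/15.

884/15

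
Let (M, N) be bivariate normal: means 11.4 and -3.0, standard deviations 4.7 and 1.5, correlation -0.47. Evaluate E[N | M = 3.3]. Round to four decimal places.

The regression of N on M has slope ρ·σ_N/σ_M and passes through (μ_M, μ_N).
E[N | M=3.3] = -3.0 + (-0.47)·(1.5/4.7)·(3.3 − (11.4)) = -3.0 + (-0.15)·(-8.1) = -1.7850.

-1.7850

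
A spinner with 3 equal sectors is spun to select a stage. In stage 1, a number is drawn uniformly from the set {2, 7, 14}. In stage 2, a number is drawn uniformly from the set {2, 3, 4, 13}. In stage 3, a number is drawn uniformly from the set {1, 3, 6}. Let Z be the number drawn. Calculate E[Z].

11/2

E[Z | stage 1] = (2+7+14)/3 = 23/3.
E[Z | stage 2] = (2+3+4+13)/4 = 11/2.
E[Z | stage 3] = (1+3+6)/3 = 10/3.
E[Z] = (1/3)·(23/3) + (1/3)·(11/2) + (1/3)·(10/3) = 11/2.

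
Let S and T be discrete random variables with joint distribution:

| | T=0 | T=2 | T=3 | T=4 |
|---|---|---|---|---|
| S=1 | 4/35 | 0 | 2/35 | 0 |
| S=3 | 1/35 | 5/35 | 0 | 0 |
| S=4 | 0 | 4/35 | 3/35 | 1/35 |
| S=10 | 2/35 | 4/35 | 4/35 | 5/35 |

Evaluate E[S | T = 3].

P(T = 3) = 9/35.
Σ S·P over the event = 1·(2/35) + 4·(3/35) + 10·(4/35) = 54/35.
E[S | T = 3] = (54/35) / (9/35) = 6.

6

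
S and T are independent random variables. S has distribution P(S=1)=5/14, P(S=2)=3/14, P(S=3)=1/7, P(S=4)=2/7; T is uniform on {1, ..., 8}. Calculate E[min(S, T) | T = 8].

P(T = 8) = 1/8.
Summing min(S,T)·P(x,y) over outcomes with T = 8 gives 33/112.
E[min(S, T) | T = 8] = (33/112) / (1/8) = 33/14.

33/14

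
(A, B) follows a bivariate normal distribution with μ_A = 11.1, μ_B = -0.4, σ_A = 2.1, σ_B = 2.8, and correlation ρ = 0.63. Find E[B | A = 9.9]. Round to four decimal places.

The regression of B on A has slope ρ·σ_B/σ_A and passes through (μ_A, μ_B).
E[B | A=9.9] = -0.4 + (0.63)·(2.8/2.1)·(9.9 − (11.1)) = -0.4 + (0.84)·(-1.2) = -1.4080.

-1.4080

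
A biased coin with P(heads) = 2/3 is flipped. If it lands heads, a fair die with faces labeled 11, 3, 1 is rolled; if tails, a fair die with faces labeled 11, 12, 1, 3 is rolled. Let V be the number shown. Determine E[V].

67/12

E[V | heads] = (11+3+1)/3 = 5.
E[V | tails] = (11+12+1+3)/4 = 27/4.
By the law of total expectation,
E[V] = (2/3)·(5) + (1/3)·(27/4) = 67/12.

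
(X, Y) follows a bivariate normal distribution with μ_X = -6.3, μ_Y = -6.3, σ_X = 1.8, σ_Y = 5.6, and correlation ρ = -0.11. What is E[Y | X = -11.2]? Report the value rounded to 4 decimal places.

E[Y | X=x] = μ_Y + ρ(σ_Y/σ_X)(x − μ_X) for jointly normal variables.
E[Y | X=-11.2] = -6.3 + (-0.11)·(5.6/1.8)·(-11.2 − (-6.3)) = -6.3 + (-0.34222)·(-4.9) = -4.6231.

-4.6231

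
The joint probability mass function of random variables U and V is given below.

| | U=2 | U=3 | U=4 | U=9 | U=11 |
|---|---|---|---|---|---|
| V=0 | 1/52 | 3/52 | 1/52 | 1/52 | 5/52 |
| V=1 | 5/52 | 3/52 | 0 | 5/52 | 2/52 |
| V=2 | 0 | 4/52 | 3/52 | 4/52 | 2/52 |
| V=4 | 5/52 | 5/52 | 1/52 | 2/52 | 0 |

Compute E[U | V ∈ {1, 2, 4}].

P(V ∈ {1, 2, 4}) = 41/52.
Summing U·P(U=x,V=y) over the conditioning event gives 215/52.
E[U | V ∈ {1, 2, 4}] = (215/52) / (41/52) = 215/41.

215/41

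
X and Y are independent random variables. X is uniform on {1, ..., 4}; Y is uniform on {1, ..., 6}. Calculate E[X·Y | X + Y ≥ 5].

P(X + Y ≥ 5) = 3/4.
Summing XY·P(x,y) over outcomes with X + Y ≥ 5 gives 65/8.
E[X·Y | X + Y ≥ 5] = (65/8) / (3/4) = 65/6.

65/6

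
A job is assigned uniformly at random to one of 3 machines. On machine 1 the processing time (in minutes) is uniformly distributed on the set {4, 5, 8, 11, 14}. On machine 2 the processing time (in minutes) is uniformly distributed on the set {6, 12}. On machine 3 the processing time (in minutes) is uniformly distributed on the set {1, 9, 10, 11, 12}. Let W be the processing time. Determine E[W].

26/3

E[W | machine 1] = (4+5+8+11+14)/5 = 42/5.
E[W | machine 2] = (6+12)/2 = 9.
E[W | machine 3] = (1+9+10+11+12)/5 = 43/5.
By the law of total expectation,
E[W] = (1/3)·(42/5) + (1/3)·(9) + (1/3)·(43/5) = 26/3.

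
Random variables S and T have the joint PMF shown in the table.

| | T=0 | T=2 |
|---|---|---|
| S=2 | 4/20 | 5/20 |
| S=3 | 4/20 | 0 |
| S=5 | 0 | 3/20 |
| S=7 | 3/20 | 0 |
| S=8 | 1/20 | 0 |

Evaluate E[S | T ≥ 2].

25/8

P(T ≥ 2) = 2/5.
Σ S·P over the event = 2·(5/20) + 5·(3/20) = 5/4.
E[S | T ≥ 2] = (5/4) / (2/5) = 25/8.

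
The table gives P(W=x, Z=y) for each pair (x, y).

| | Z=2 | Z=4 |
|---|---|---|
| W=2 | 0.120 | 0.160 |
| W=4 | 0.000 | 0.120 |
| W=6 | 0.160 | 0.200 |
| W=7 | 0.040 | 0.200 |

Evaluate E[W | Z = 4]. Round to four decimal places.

P(Z = 4) = 0.680.
Σ W·P over the event = 2·(0.160) + 4·(0.120) + 6·(0.200) + 7·(0.200) = 3.400.
E[W | Z = 4] = (3.400) / (0.680) = 5.0000.

5.0000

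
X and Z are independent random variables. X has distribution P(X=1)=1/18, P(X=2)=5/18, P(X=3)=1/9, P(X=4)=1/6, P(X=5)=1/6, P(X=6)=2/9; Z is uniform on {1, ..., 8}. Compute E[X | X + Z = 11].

P(X + Z = 11) = 1/12.
Summing X·P(x,y) over outcomes with X + Z = 11 gives 19/48.
E[X | X + Z = 11] = (19/48) / (1/12) = 19/4.

19/4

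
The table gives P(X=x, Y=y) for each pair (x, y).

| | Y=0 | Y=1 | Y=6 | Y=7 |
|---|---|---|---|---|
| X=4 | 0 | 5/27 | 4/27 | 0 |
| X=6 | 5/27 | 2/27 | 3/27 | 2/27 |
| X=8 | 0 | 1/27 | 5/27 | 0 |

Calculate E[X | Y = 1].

P(Y = 1) = 8/27.
Σ X·P over the event = 4·(5/27) + 6·(2/27) + 8·(1/27) = 40/27.
E[X | Y = 1] = (40/27) / (8/27) = 5.

5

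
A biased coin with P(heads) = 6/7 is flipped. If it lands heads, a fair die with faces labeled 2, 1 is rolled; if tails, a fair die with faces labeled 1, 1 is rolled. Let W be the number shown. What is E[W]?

E[W | heads] = (2+1)/2 = 3/2.
E[W | tails] = (1+1)/2 = 1.
E[W] = (6/7)·(3/2) + (1/7)·(1) = 10/7.

10/7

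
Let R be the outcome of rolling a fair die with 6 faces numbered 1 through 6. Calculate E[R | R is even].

4

Given R is even, R is equally likely to be any of {2, 4, 6}.
E[R | R is even] = (2 + 4 + 6) / 3 = 4.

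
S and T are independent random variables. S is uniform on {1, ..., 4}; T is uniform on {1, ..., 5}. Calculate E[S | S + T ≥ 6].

3

P(S + T ≥ 6) = 1/2.
Summing S·P(x,y) over outcomes with S + T ≥ 6 gives 3/2.
E[S | S + T ≥ 6] = (3/2) / (1/2) = 3.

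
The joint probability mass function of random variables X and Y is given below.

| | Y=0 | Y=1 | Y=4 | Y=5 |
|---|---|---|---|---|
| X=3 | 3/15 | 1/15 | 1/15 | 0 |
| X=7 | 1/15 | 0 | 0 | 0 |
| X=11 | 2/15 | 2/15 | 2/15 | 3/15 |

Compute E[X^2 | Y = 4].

P(Y = 4) = 1/5.
Σ X^2·P over the event = 9·(1/15) + 121·(2/15) = 251/15.
E[X^2 | Y = 4] = (251/15) / (1/5) = 251/3.

251/3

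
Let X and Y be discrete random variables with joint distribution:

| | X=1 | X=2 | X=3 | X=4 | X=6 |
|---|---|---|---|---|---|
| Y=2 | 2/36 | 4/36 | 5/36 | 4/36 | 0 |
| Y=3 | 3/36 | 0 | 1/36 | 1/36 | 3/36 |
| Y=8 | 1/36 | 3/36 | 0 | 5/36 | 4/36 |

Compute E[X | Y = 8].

P(Y = 8) = 13/36.
Σ X·P over the event = 1·(1/36) + 2·(3/36) + 4·(5/36) + 6·(4/36) = 17/12.
E[X | Y = 8] = (17/12) / (13/36) = 51/13.

51/13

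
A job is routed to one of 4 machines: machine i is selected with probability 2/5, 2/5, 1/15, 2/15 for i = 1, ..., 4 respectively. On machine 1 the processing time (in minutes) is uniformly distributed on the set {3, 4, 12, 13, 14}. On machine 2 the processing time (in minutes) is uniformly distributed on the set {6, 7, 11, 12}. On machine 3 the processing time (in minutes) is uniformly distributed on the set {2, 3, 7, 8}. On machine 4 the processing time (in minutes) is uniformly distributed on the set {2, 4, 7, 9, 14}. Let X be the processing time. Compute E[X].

E[X | machine 1] = (3+4+12+13+14)/5 = 46/5.
E[X | machine 2] = (6+7+11+12)/4 = 9.
E[X | machine 3] = (2+3+7+8)/4 = 5.
E[X | machine 4] = (2+4+7+9+14)/5 = 36/5.
By the law of total expectation,
E[X] = (2/5)·(46/5) + (2/5)·(9) + (1/15)·(5) + (2/15)·(36/5) = 643/75.

643/75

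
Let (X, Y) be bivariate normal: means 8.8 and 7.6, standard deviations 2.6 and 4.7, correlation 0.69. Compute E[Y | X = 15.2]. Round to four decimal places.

For a bivariate normal, E[Y | X=x] = μ_Y + ρ·(σ_Y/σ_X)·(x − μ_X).
E[Y | X=15.2] = 7.6 + (0.69)·(4.7/2.6)·(15.2 − (8.8)) = 7.6 + (1.24731)·(6.4) = 15.5828.

15.5828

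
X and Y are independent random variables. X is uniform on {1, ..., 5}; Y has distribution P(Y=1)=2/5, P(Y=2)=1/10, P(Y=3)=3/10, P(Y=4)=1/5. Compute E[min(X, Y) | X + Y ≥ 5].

P(X + Y ≥ 5) = 33/50.
Summing min(X,Y)·P(x,y) over outcomes with X + Y ≥ 5 gives 3/2.
E[min(X, Y) | X + Y ≥ 5] = (3/2) / (33/50) = 25/11.

25/11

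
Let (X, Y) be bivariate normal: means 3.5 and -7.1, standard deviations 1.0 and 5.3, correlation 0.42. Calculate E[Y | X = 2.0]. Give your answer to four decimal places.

For a bivariate normal, E[Y | X=x] = μ_Y + ρ·(σ_Y/σ_X)·(x − μ_X).
E[Y | X=2.0] = -7.1 + (0.42)·(5.3/1.0)·(2.0 − (3.5)) = -7.1 + (2.226)·(-1.5) = -10.4390.

-10.4390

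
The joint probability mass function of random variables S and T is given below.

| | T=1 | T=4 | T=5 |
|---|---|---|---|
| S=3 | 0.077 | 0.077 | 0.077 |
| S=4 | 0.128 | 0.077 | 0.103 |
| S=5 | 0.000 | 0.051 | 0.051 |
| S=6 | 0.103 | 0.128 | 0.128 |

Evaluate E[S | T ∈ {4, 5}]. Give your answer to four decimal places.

P(T ∈ {4, 5}) = 0.692.
Σ S·P over the event = 3·(0.077) + 3·(0.077) + 4·(0.077) + 4·(0.103) + 5·(0.051) + 5·(0.051) + 6·(0.128) + 6·(0.128) = 3.228.
E[S | T ∈ {4, 5}] = (3.228) / (0.692) = 4.6647.

4.6647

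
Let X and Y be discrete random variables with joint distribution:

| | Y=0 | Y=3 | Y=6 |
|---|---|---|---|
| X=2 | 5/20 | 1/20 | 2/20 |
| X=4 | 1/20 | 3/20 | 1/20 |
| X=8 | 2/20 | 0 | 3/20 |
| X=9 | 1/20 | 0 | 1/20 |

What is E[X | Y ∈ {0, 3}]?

P(Y ∈ {0, 3}) = 13/20.
Σ X·P over the event = 2·(5/20) + 2·(1/20) + 4·(1/20) + 4·(3/20) + 8·(2/20) + 9·(1/20) = 53/20.
E[X | Y ∈ {0, 3}] = (53/20) / (13/20) = 53/13.

53/13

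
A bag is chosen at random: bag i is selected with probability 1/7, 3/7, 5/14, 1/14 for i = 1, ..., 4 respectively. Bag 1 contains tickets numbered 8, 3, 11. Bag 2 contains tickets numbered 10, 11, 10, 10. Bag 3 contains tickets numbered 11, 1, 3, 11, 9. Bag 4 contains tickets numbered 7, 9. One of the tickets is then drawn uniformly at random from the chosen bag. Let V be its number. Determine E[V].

715/84

E[V | bag 1] = (8+3+11)/3 = 22/3.
E[V | bag 2] = (10+11+10+10)/4 = 41/4.
E[V | bag 3] = (11+1+3+11+9)/5 = 7.
E[V | bag 4] = (7+9)/2 = 8.
E[V] = (1/7)·(22/3) + (3/7)·(41/4) + (5/14)·(7) + (1/14)·(8) = 715/84.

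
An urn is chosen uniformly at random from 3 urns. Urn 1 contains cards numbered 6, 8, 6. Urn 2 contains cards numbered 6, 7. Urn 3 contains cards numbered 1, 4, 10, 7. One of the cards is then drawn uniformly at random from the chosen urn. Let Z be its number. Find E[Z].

E[Z | urn 1] = (6+8+6)/3 = 20/3.
E[Z | urn 2] = (6+7)/2 = 13/2.
E[Z | urn 3] = (1+4+10+7)/4 = 11/2.
E[Z] = (1/3)·(20/3) + (1/3)·(13/2) + (1/3)·(11/2) = 56/9.

56/9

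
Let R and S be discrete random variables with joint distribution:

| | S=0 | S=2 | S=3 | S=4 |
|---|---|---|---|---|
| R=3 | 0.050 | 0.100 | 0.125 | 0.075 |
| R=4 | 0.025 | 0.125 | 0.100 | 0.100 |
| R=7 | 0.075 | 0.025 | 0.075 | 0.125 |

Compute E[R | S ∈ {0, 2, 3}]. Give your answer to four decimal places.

4.3571

P(S ∈ {0, 2, 3}) = 0.700.
Summing R·P(R=x,S=y) over the conditioning event gives 3.050.
E[R | S ∈ {0, 2, 3}] = (3.050) / (0.700) = 4.3571.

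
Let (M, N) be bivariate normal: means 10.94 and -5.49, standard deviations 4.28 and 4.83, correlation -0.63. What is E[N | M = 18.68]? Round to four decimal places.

E[N | M=x] = μ_N + ρ(σ_N/σ_M)(x − μ_M) for jointly normal variables.
E[N | M=18.68] = -5.49 + (-0.63)·(4.83/4.28)·(18.68 − (10.94)) = -5.49 + (-0.71096)·(7.74) = -10.9928.

-10.9928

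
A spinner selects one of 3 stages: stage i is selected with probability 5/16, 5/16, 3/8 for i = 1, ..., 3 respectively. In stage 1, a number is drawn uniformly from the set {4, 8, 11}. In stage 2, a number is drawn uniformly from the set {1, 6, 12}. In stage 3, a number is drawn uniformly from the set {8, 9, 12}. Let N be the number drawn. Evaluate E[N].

8

E[N | stage 1] = (4+8+11)/3 = 23/3.
E[N | stage 2] = (1+6+12)/3 = 19/3.
E[N | stage 3] = (8+9+12)/3 = 29/3.
E[N] = (5/16)·(23/3) + (5/16)·(19/3) + (3/8)·(29/3) = 8.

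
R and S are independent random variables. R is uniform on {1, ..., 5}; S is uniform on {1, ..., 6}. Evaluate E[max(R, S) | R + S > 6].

77/15

P(R + S > 6) = 1/2.
Summing max(R,S)·P(x,y) over outcomes with R + S > 6 gives 77/30.
E[max(R, S) | R + S > 6] = (77/30) / (1/2) = 77/15.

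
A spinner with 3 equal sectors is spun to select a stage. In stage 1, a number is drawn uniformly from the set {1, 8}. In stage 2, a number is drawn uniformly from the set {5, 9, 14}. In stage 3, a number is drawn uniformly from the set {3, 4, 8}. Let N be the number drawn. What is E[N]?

E[N | stage 1] = (1+8)/2 = 9/2.
E[N | stage 2] = (5+9+14)/3 = 28/3.
E[N | stage 3] = (3+4+8)/3 = 5.
E[N] = (1/3)·(9/2) + (1/3)·(28/3) + (1/3)·(5) = 113/18.

113/18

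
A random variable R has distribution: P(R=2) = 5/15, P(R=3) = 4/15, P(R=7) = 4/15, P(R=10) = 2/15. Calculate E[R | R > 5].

P(R > 5) = 2/5.
Σ over the event: 7·4/15 + 10·2/15 = 16/5.
E[R | R > 5] = (16/5) / (2/5) = 8.

8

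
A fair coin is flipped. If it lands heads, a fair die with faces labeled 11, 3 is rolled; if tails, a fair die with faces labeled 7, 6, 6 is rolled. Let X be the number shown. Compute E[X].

20/3

E[X | heads] = (11+3)/2 = 7.
E[X | tails] = (7+6+6)/3 = 19/3.
E[X] = (1/2)·(7) + (1/2)·(19/3) = 20/3.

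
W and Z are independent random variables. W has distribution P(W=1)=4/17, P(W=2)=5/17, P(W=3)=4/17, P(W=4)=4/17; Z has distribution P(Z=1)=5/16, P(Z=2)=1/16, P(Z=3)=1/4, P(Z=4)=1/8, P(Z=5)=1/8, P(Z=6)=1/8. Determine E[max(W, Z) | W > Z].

P(W > Z) = 89/272.
Summing max(W,Z)·P(x,y) over outcomes with W > Z gives 141/136.
E[max(W, Z) | W > Z] = (141/136) / (89/272) = 282/89.

282/89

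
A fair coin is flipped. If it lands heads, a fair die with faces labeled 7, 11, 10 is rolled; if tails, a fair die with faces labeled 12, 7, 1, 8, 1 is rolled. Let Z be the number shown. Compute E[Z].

E[Z | heads] = (7+11+10)/3 = 28/3.
E[Z | tails] = (12+7+1+8+1)/5 = 29/5.
E[Z] = (1/2)·(28/3) + (1/2)·(29/5) = 227/30.

227/30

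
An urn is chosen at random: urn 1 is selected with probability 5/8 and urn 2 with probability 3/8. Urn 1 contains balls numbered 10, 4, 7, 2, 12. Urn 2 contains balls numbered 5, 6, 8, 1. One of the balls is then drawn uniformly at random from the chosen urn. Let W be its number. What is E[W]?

25/4

E[W | urn 1] = (10+4+7+2+12)/5 = 7.
E[W | urn 2] = (5+6+8+1)/4 = 5.
By the law of total expectation,
E[W] = (5/8)·(7) + (3/8)·(5) = 25/4.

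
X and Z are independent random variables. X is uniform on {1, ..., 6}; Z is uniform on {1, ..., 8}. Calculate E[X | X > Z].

14/3

P(X > Z) = 5/16.
Summing X·P(x,y) over outcomes with X > Z gives 35/24.
E[X | X > Z] = (35/24) / (5/16) = 14/3.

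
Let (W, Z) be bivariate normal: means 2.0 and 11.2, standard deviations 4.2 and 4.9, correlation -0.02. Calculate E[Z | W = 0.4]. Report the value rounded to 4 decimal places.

For a bivariate normal, E[Z | W=x] = μ_Z + ρ·(σ_Z/σ_W)·(x − μ_W).
E[Z | W=0.4] = 11.2 + (-0.02)·(4.9/4.2)·(0.4 − (2.0)) = 11.2 + (-0.023333)·(-1.6) = 11.2373.

11.2373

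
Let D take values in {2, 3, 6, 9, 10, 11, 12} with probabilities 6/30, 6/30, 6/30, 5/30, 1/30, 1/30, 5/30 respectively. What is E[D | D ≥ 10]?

81/7

P(D ≥ 10) = 7/30.
Σ over the event: 10·1/30 + 11·1/30 + 12·1/6 = 27/10.
E[D | D ≥ 10] = (27/10) / (7/30) = 81/7.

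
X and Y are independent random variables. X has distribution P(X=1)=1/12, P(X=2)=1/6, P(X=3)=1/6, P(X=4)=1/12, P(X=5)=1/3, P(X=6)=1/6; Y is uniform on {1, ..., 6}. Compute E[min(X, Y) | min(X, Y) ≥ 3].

143/36

P(min(X, Y) ≥ 3) = 1/2.
Summing min(X,Y)·P(x,y) over outcomes with min(X, Y) ≥ 3 gives 143/72.
E[min(X, Y) | min(X, Y) ≥ 3] = (143/72) / (1/2) = 143/36.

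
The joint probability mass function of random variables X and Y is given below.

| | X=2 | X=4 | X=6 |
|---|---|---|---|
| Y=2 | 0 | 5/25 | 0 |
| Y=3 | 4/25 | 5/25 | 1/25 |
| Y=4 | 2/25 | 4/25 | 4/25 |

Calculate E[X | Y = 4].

22/5

P(Y = 4) = 2/5.
Σ X·P over the event = 2·(2/25) + 4·(4/25) + 6·(4/25) = 44/25.
E[X | Y = 4] = (44/25) / (2/5) = 22/5.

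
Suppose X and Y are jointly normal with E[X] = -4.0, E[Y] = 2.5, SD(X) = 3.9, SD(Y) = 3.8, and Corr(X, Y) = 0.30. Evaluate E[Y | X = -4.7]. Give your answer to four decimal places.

E[Y | X=x] = μ_Y + ρ(σ_Y/σ_X)(x − μ_X) for jointly normal variables.
E[Y | X=-4.7] = 2.5 + (0.30)·(3.8/3.9)·(-4.7 − (-4.0)) = 2.5 + (0.29231)·(-0.7) = 2.2954.

2.2954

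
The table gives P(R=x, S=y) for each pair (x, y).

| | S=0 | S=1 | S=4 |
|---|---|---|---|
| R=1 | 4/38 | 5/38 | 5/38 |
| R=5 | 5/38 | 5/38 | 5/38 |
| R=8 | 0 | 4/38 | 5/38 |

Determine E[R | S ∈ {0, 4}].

P(S ∈ {0, 4}) = 12/19.
Σ R·P over the event = 1·(4/38) + 1·(5/38) + 5·(5/38) + 5·(5/38) + 8·(5/38) = 99/38.
E[R | S ∈ {0, 4}] = (99/38) / (12/19) = 33/8.

33/8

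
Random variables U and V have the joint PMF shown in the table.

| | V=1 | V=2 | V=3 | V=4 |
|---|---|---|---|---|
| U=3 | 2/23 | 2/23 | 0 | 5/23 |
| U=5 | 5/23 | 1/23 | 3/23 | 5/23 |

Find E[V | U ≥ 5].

18/7

P(U ≥ 5) = 14/23.
Σ V·P over the event = 1·(5/23) + 2·(1/23) + 3·(3/23) + 4·(5/23) = 36/23.
E[V | U ≥ 5] = (36/23) / (14/23) = 18/7.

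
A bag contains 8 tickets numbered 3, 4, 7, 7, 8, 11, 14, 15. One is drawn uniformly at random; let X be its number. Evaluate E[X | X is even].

26/3

P(X is even) = 3/8.
Σ over the event: 4·1/8 + 8·1/8 + 14·1/8 = 13/4.
E[X | X is even] = (13/4) / (3/8) = 26/3.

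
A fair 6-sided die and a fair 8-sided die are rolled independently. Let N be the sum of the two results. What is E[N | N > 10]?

12

P(N > 10) = 5/24.
Σ over the event: 11·1/12 + 12·1/16 + 13·1/24 + 14·1/48 = 5/2.
E[N | N > 10] = (5/2) / (5/24) = 12.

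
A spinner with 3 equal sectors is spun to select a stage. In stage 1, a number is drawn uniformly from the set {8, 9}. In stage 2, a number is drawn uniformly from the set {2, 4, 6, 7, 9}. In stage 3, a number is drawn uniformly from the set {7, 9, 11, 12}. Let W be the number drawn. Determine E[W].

159/20

E[W | stage 1] = (8+9)/2 = 17/2.
E[W | stage 2] = (2+4+6+7+9)/5 = 28/5.
E[W | stage 3] = (7+9+11+12)/4 = 39/4.
E[W] = (1/3)·(17/2) + (1/3)·(28/5) + (1/3)·(39/4) = 159/20.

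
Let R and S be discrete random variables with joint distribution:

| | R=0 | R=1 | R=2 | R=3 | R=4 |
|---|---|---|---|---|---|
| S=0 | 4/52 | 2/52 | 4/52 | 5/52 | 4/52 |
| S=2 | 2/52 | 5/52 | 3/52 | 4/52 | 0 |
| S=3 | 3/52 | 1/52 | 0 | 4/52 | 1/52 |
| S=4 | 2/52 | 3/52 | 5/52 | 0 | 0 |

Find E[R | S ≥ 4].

13/10

P(S ≥ 4) = 5/26.
Σ R·P over the event = 0·(2/52) + 1·(3/52) + 2·(5/52) = 1/4.
E[R | S ≥ 4] = (1/4) / (5/26) = 13/10.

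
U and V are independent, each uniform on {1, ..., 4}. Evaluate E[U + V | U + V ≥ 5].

6

Outcomes with U + V ≥ 5: (1,4), (2,3), (2,4), (3,2), (3,3), (3,4), (4,1), (4,2), (4,3), (4,4), each with probability 1/16.
E[U + V | U + V ≥ 5] = (5 + 5 + 6 + 5 + 6 + 7 + 5 + 6 + 7 + 8) / 10 = 6.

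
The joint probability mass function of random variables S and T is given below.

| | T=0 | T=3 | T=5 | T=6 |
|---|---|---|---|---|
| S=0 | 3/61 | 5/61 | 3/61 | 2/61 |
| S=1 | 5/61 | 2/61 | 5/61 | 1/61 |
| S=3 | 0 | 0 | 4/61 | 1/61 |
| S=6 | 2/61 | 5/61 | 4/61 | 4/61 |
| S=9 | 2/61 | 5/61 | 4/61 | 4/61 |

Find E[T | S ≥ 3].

P(S ≥ 3) = 35/61.
Summing T·P(S=x,T=y) over the conditioning event gives 144/61.
E[T | S ≥ 3] = (144/61) / (35/61) = 144/35.

144/35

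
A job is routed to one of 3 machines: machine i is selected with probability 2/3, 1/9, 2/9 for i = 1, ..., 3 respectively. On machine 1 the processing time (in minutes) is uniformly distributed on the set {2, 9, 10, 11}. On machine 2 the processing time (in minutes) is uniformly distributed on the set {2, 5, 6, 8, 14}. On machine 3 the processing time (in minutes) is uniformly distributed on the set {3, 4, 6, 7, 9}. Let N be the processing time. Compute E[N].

37/5

E[N | machine 1] = (2+9+10+11)/4 = 8.
E[N | machine 2] = (2+5+6+8+14)/5 = 7.
E[N | machine 3] = (3+4+6+7+9)/5 = 29/5.
By the law of total expectation,
E[N] = (2/3)·(8) + (1/9)·(7) + (2/9)·(29/5) = 37/5.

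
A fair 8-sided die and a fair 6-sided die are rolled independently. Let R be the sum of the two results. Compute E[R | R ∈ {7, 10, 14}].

53/6

P(R ∈ {7, 10, 14}) = 1/4.
Σ over the event: 7·1/8 + 10·5/48 + 14·1/48 = 53/24.
E[R | R ∈ {7, 10, 14}] = (53/24) / (1/4) = 53/6.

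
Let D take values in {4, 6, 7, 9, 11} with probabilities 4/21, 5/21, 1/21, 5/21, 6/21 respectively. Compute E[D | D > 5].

148/17

P(D > 5) = 17/21.
Σ over the event: 6·5/21 + 7·1/21 + 9·5/21 + 11·2/7 = 148/21.
E[D | D > 5] = (148/21) / (17/21) = 148/17.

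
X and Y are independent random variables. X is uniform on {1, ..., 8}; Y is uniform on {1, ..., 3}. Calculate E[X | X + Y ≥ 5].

49/9

P(X + Y ≥ 5) = 3/4.
Summing X·P(x,y) over outcomes with X + Y ≥ 5 gives 49/12.
E[X | X + Y ≥ 5] = (49/12) / (3/4) = 49/9.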